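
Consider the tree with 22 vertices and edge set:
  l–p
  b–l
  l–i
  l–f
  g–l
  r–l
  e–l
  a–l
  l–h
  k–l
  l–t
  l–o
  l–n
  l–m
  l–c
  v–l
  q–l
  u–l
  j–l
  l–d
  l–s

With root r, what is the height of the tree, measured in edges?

2

u sits deepest: r – l – u — 2 edges from the root.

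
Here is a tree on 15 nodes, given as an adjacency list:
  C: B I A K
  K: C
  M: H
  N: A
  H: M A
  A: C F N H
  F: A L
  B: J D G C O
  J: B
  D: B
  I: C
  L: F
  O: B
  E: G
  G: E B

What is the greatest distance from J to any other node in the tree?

5

A farthest node from J is L (M also at distance 5).
The path J – B – C – A – F – L has 5 edges.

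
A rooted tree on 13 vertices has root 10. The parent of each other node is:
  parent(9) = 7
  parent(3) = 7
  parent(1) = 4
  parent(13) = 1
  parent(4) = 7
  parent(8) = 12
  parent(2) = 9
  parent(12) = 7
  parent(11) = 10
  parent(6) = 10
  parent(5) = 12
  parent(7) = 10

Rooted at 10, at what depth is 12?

Climbing from 12 to the root: 12 → 7 → 10. That's 2 steps.

2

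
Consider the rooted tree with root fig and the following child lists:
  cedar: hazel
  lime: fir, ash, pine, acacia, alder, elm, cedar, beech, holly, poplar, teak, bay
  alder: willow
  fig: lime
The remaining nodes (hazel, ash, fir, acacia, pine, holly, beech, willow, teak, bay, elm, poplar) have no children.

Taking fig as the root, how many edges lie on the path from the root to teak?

2

Path from fig to teak: fig – lime – teak, which has 2 edges.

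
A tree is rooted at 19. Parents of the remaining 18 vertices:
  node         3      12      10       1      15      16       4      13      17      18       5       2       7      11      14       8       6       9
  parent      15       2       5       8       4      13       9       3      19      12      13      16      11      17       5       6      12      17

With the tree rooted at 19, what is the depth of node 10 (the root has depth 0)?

19–17–9–4–15–3–13–5–10 — 8 edges.

8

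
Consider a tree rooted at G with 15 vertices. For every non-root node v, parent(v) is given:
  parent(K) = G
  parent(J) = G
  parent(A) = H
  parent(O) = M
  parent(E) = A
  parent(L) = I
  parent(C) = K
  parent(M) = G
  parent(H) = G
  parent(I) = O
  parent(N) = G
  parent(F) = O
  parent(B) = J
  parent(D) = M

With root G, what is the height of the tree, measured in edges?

L sits deepest: G – M – O – I – L — 4 edges from the root.

4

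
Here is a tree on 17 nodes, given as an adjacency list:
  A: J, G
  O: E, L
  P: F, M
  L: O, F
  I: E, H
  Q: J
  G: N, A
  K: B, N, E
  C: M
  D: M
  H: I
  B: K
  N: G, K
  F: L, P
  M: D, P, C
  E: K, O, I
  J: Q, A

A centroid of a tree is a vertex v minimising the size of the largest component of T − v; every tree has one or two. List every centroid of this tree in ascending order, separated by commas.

If E is removed the pieces have sizes 7, 7, 2, all ≤ ⌊17/2⌋ = 8.
No neighbour of E does as well, so E is the unique centroid.

E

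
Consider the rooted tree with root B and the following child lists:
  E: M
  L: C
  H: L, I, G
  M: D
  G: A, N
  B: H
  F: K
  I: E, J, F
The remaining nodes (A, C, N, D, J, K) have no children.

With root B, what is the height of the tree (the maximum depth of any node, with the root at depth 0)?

D sits deepest: B-H-I-E-M-D — 5 edges from the root.

5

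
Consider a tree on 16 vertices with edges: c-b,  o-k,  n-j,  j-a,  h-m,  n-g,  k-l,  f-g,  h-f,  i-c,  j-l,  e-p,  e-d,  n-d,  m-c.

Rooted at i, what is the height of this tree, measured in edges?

The longest root-to-leaf path is i → c → m → h → f → g → n → j → l → k → o (10 edges).

10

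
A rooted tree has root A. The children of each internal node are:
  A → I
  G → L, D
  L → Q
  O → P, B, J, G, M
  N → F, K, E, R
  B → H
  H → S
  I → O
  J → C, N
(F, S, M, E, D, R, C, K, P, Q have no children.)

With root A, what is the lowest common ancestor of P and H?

Ancestors of P (toward the root): P, O, I, A.
Ancestors of H: H, B, O, I, A.
The deepest node appearing in both lists is O.

O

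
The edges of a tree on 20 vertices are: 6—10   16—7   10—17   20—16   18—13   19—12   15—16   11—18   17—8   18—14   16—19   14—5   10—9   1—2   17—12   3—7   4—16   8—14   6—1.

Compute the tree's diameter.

9

Starting from 3, a farthest node is 11 at distance 9.
One longest path: 3 - 7 - 16 - 19 - 12 - 17 - 8 - 14 - 18 - 11.
So the diameter is 9.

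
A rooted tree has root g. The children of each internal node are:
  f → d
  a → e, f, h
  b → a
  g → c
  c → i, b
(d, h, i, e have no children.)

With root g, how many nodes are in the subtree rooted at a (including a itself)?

5

Descendants of a (including itself): a, f, h, e, d. That's 5.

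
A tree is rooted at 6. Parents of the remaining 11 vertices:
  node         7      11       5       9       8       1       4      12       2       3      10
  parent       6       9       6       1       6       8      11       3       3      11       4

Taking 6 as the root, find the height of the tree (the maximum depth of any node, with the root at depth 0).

6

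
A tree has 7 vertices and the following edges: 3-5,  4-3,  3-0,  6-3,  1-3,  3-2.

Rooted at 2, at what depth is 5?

2

Path from 2 to 5: 2 → 3 → 5, which has 2 edges.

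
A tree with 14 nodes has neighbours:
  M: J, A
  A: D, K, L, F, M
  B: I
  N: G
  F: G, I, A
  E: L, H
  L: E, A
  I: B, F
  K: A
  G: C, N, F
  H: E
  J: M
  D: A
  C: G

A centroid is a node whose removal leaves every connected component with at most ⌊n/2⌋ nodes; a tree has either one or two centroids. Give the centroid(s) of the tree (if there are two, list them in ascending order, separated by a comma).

A

If A is removed the pieces have sizes 6, 3, 2, 1, 1, all ≤ ⌊14/2⌋ = 7.
Every other node leaves some component of size > 7, so the centroid is unique.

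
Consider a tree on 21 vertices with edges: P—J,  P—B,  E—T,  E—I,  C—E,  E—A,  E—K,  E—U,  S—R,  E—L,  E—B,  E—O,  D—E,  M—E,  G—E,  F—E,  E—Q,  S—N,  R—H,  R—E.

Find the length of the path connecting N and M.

4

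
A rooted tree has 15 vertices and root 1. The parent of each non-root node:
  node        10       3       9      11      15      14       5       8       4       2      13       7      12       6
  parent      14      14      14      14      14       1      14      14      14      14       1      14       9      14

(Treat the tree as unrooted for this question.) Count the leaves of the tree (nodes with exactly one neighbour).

Degree-1 nodes: 2, 3, 4, 5, 6, 7, 8, 10, 11, 12, 13, 15 — 12 of them.

12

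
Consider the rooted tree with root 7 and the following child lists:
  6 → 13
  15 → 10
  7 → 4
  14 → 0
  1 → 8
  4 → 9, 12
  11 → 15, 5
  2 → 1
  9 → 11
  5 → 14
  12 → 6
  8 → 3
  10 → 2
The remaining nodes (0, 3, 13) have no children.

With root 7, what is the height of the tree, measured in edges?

The longest root-to-leaf path is 7–4–9–11–15–10–2–1–8–3 (9 edges).

9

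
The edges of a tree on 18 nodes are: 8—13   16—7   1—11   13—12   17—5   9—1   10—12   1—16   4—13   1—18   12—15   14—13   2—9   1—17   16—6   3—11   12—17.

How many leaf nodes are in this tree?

The leaves are 2, 3, 4, 5, 6, 7, 8, 10, 14, 15, 18.
That is 11 leaves.

11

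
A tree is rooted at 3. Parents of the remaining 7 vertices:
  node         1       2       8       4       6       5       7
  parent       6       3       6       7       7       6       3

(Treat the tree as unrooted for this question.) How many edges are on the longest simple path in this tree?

4

A longest path is 2 – 3 – 7 – 6 – 5, with 4 edges.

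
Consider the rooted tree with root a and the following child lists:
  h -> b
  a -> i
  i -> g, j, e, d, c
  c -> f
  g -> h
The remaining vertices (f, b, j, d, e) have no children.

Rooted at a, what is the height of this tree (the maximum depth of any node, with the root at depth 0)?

4

The longest root-to-leaf path is a–i–g–h–b (4 edges).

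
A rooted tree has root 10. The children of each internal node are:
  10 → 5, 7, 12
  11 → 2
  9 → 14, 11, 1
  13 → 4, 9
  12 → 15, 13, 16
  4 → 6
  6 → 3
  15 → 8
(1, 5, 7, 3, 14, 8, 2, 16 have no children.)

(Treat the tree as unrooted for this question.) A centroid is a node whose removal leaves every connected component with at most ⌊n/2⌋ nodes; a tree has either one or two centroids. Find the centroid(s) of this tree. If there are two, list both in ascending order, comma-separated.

If 13 is removed the pieces have sizes 7, 5, 3, all ≤ ⌊16/2⌋ = 8.
No neighbour of 13 does as well, so 13 is the unique centroid.

13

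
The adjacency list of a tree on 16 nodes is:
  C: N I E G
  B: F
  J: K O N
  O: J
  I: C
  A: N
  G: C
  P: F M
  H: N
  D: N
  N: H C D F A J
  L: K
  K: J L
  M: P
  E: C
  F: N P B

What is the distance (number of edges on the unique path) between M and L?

6

The path is M – P – F – N – J – K – L, which has 6 edges.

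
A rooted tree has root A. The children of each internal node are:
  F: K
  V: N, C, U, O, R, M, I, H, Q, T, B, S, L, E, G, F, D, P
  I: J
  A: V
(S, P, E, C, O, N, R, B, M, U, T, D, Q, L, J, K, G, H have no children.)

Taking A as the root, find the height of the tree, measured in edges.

3

A deepest node is J, reached by A-V-I-J.
That path has 3 edges, so the height is 3.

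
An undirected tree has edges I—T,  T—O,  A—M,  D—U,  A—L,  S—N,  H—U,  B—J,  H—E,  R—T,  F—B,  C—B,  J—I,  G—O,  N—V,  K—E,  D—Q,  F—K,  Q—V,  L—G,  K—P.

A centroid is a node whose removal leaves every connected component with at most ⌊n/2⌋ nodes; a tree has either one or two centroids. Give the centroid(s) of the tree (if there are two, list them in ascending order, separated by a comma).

If B is removed the pieces have sizes 11, 9, 1, all ≤ ⌊22/2⌋ = 11.
F is adjacent to B and is also a centroid (the largest component after removing it is likewise 11).

B, F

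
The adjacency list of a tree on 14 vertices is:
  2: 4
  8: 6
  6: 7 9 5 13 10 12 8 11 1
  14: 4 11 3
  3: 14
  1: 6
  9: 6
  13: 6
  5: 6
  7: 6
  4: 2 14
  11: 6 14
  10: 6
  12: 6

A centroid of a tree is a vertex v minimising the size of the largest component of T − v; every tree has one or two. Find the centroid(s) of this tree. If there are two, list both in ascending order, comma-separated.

If 6 is removed the pieces have sizes 5, 1, 1, 1, 1, 1, 1, 1, 1, all ≤ ⌊14/2⌋ = 7.
Every other node leaves some component of size > 7, so the centroid is unique.

6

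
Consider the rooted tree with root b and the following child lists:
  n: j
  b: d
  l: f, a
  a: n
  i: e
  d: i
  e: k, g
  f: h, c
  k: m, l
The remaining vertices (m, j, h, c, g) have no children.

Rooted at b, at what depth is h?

7

Path from b to h: b–d–i–e–k–l–f–h, which has 7 edges.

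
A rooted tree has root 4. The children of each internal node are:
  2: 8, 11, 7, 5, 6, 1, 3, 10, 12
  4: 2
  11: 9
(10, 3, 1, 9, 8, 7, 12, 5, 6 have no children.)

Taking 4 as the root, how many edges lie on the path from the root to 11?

2

4 – 2 – 11 — 2 edges.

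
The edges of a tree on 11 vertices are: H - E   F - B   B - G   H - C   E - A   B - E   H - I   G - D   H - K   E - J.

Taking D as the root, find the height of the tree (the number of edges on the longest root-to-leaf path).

5

A deepest node is I, reached by D-G-B-E-H-I.
That path has 5 edges, so the height is 5.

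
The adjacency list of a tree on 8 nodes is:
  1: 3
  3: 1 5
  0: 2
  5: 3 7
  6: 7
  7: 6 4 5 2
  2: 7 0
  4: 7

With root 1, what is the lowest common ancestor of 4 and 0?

7

Path 4→root: 4 7 5 3 1; path 0→root: 0 2 7 5 3 1.
First common node: 7.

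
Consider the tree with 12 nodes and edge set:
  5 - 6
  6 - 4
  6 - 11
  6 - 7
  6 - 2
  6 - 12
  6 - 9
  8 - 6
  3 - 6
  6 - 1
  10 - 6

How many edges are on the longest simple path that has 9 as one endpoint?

2

Distances from 9 peak at 2, attained at 10 (7, 12, 4, 1, 8, 11, 2, 5, 3 also at distance 2).
9-6-10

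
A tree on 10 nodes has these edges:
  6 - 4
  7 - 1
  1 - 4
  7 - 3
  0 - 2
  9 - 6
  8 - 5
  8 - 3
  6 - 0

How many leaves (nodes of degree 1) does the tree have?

Exactly 3 nodes have a single neighbour: 2, 5, 9.

3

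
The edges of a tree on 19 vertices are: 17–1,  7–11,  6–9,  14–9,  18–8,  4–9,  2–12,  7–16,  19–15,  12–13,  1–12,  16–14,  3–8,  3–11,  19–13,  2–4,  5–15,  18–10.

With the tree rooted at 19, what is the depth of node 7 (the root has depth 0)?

8

19 – 13 – 12 – 2 – 4 – 9 – 14 – 16 – 7 — 8 edges.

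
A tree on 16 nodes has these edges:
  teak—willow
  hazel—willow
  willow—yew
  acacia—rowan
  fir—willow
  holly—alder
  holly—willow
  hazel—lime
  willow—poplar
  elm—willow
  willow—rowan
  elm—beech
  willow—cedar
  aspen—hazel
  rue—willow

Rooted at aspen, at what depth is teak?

Climbing from teak to the root: teak–willow–hazel–aspen. That's 3 steps.

3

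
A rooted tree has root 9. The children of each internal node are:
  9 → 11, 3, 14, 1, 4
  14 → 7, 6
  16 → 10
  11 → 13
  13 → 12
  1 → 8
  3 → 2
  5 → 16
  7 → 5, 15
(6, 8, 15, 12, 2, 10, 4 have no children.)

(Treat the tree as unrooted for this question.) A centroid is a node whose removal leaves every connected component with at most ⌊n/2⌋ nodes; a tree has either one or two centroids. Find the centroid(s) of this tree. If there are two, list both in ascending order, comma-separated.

Delete 9: the remaining components have sizes 7, 3, 2, 2, 1. Max 7 ≤ 8, so 9 is a centroid.
Every other node leaves some component of size > 8, so the centroid is unique.

9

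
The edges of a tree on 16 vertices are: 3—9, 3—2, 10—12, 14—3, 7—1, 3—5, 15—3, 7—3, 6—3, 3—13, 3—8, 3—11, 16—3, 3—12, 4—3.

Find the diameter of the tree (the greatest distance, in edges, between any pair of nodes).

4

A longest path is 10 – 12 – 3 – 7 – 1, with 4 edges.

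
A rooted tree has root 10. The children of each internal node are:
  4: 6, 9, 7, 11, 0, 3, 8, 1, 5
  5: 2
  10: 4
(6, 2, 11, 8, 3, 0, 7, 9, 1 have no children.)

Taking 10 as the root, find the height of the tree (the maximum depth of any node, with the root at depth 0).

A deepest node is 2, reached by 10 – 4 – 5 – 2.
That path has 3 edges, so the height is 3.

3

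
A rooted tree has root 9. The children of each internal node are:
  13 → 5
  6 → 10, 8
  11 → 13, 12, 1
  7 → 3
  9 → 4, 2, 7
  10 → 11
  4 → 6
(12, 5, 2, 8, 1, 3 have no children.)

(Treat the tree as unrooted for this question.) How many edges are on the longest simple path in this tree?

A longest path is 3–7–9–4–6–10–11–13–5, with 8 edges.

8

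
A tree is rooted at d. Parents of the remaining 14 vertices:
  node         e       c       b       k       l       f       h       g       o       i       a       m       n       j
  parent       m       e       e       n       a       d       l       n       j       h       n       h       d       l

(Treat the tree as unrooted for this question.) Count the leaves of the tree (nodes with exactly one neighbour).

The leaves are b, c, f, g, i, k, o.
That is 7 leaves.

7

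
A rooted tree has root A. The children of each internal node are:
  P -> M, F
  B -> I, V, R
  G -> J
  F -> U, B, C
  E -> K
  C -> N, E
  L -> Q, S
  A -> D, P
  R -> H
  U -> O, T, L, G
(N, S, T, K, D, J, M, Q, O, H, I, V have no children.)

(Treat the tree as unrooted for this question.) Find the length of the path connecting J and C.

4

Walking from J: J - G - U - F - C. Length 4.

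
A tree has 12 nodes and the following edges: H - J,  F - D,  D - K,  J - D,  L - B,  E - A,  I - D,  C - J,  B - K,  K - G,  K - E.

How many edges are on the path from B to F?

3

The path is B - K - D - F, which has 3 edges.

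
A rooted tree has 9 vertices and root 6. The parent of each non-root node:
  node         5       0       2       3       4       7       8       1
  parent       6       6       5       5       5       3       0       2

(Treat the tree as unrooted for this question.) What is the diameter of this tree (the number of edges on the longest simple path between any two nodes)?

5

Starting from 8, a farthest node is 7 at distance 5.
One longest path: 8–0–6–5–3–7.
So the diameter is 5.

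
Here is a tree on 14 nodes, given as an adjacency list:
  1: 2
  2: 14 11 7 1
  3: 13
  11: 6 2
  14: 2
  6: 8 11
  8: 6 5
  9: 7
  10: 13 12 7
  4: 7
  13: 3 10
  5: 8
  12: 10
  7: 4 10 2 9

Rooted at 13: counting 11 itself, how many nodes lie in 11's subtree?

4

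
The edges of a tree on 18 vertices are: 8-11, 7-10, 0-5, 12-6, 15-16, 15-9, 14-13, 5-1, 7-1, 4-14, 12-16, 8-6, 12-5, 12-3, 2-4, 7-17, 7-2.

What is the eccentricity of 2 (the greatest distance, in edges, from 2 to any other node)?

A farthest node from 2 is 11 (9 also at distance 7).
The path 2 – 7 – 1 – 5 – 12 – 6 – 8 – 11 has 7 edges.

7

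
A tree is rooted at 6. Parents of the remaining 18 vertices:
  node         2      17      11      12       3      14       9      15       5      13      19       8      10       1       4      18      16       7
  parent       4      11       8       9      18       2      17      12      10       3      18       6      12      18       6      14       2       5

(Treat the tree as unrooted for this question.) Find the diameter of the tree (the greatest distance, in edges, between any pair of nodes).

BFS from 7 reaches 13 last, at distance 14; BFS from 13 confirms no node is farther.
Path: 7–5–10–12–9–17–11–8–6–4–2–14–18–3–13.

14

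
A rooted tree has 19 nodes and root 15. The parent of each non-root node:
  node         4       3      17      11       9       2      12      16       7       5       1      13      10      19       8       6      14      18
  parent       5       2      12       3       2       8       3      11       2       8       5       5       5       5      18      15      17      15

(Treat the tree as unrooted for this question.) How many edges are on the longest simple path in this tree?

A longest path is 14–17–12–3–2–8–18–15–6, with 8 edges.

8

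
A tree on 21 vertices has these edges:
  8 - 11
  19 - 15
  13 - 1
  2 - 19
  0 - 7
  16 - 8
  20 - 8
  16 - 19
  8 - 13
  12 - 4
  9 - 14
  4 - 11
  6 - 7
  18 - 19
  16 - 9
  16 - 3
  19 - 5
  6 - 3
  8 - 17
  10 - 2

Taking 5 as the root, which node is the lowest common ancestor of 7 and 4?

16

Path 7→root: 7 6 3 16 19 5; path 4→root: 4 11 8 16 19 5.
First common node: 16.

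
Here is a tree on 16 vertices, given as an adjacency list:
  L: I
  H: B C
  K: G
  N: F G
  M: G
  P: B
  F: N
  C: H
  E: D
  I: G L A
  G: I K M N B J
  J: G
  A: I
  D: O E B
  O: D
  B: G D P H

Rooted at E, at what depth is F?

Path from E to F: E – D – B – G – N – F, which has 5 edges.

5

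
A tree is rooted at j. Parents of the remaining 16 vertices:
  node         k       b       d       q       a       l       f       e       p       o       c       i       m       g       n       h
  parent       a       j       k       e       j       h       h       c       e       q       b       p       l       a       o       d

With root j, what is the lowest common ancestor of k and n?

j

k's ancestor chain is k, a, j and n's is n, o, q, e, c, b, j; they first meet at j.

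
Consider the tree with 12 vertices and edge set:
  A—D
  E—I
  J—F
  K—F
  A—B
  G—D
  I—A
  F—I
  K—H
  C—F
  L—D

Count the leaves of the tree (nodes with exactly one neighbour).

Exactly 7 nodes have a single neighbour: B, C, E, G, H, J, L.

7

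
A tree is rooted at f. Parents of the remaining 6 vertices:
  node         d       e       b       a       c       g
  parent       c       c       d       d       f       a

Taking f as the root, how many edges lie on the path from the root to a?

3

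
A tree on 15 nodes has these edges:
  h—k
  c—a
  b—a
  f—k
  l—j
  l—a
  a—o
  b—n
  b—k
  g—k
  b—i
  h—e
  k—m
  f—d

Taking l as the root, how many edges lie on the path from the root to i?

3

l–a–b–i — 3 edges.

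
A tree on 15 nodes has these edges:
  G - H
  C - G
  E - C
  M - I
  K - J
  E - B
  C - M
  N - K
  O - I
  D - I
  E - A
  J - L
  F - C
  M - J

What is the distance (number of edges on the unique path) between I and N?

Walking from I: I–M–J–K–N. Length 4.

4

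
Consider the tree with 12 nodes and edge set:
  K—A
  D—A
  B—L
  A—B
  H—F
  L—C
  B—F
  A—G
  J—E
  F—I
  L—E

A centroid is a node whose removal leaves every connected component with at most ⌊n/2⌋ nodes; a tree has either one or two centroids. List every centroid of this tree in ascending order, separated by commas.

B

Delete B: the remaining components have sizes 4, 4, 3. Max 4 ≤ 6, so B is a centroid.
Every other node leaves some component of size > 6, so the centroid is unique.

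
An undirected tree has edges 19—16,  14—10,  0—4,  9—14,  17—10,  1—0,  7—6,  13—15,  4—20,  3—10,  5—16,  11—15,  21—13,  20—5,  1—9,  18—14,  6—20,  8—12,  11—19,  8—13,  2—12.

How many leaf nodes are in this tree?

The leaves are 2, 3, 7, 17, 18, 21.
That is 6 leaves.

6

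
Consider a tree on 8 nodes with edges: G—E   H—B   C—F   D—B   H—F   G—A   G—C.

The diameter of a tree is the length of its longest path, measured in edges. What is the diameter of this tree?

6

BFS from D reaches A last, at distance 6; BFS from A confirms no node is farther.
Path: D – B – H – F – C – G – A.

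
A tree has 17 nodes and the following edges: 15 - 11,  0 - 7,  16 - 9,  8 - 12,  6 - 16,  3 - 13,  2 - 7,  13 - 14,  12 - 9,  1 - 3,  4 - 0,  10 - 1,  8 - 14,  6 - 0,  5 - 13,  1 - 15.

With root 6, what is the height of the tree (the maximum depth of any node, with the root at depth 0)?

11 sits deepest: 6–16–9–12–8–14–13–3–1–15–11 — 10 edges from the root.

10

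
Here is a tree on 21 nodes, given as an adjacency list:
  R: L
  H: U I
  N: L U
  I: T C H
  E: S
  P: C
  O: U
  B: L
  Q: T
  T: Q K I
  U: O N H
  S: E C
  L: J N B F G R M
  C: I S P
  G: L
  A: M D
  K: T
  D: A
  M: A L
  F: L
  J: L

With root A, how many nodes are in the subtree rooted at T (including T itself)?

T's subtree: {T, K, Q}, size 3.

3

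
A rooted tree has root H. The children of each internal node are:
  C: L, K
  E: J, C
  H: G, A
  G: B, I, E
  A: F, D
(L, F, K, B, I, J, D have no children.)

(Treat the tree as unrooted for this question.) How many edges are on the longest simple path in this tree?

6

BFS from D reaches L last, at distance 6; BFS from L confirms no node is farther.
Path: D – A – H – G – E – C – L.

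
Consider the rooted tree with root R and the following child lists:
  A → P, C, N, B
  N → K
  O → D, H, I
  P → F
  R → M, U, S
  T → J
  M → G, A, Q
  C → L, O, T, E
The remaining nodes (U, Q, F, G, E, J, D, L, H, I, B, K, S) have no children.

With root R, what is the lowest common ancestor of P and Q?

M

P's ancestor chain is P, A, M, R and Q's is Q, M, R; they first meet at M.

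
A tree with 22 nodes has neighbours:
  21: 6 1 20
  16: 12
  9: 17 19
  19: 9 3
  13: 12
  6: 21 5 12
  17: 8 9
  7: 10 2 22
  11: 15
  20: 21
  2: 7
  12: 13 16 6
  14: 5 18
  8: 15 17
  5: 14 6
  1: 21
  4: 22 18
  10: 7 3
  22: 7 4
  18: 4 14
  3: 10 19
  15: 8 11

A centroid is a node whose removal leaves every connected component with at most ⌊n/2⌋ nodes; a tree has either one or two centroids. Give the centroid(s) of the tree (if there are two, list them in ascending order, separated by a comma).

4, 22

If 22 is removed the pieces have sizes 11, 10, all ≤ ⌊22/2⌋ = 11.
4 is adjacent to 22 and is also a centroid (the largest component after removing it is likewise 11).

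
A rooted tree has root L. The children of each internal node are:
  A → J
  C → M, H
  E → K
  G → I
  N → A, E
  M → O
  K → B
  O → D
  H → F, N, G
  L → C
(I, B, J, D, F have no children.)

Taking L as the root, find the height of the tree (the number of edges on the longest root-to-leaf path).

6

B sits deepest: L → C → H → N → E → K → B — 6 edges from the root.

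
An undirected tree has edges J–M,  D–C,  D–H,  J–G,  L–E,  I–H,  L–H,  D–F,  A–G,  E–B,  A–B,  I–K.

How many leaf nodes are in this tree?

4

Exactly 4 nodes have a single neighbour: C, F, K, M.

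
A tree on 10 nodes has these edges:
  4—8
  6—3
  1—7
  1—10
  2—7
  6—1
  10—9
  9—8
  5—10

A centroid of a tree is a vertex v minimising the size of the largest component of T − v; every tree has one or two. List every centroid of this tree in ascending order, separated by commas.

If 1 is removed the pieces have sizes 5, 2, 2, all ≤ ⌊10/2⌋ = 5.
10 is adjacent to 1 and is also a centroid (the largest component after removing it is likewise 5).

1, 10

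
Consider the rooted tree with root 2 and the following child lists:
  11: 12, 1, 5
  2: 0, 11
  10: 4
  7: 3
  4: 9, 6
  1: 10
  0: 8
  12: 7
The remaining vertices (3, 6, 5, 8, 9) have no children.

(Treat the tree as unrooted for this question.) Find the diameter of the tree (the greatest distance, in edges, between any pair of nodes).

A longest path is 8–0–2–11–1–10–4–9, with 7 edges.

7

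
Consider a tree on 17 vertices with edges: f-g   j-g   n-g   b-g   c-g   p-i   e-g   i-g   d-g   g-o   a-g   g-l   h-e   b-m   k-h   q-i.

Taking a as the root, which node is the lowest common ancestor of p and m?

Path p→root: p i g a; path m→root: m b g a.
First common node: g.

g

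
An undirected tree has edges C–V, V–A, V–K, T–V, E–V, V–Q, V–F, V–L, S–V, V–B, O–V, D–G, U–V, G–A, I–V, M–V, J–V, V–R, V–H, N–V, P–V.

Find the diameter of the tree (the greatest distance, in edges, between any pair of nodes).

4

Starting from D, a farthest node is Q at distance 4.
One longest path: D–G–A–V–Q.
So the diameter is 4.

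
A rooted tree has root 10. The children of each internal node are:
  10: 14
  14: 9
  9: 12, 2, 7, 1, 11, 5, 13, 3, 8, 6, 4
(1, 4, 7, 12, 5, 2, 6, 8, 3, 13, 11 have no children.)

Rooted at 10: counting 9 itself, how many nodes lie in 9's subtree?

12

The subtree rooted at 9 contains: 9, 12, 3, 6, 7, 5, 4, 13, 1, 2, 8, 11 — 12 nodes.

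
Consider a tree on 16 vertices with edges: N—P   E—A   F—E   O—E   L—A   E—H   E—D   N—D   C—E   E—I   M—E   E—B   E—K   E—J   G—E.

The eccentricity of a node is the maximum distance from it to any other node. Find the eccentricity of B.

4

Distances from B peak at 4, attained at P.
B – E – D – N – P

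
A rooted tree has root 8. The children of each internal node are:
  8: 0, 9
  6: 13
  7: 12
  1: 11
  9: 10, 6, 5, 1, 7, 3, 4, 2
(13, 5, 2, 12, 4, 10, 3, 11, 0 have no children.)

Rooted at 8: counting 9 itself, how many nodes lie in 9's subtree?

12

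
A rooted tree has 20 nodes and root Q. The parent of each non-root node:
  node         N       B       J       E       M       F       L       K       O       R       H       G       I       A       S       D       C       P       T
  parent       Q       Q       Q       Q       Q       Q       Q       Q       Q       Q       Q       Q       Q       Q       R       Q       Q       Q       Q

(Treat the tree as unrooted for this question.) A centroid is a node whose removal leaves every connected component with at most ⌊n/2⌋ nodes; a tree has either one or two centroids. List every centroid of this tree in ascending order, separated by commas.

Q

Delete Q: the remaining components have sizes 2, 1, 1, 1, 1, 1, 1, 1, 1, 1, 1, 1, 1, 1, 1, 1, 1, 1. Max 2 ≤ 10, so Q is a centroid.
No neighbour of Q does as well, so Q is the unique centroid.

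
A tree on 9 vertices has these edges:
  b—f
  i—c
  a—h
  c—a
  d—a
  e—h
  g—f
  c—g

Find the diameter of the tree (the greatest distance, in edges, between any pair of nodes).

BFS from b reaches e last, at distance 6; BFS from e confirms no node is farther.
Path: b - f - g - c - a - h - e.

6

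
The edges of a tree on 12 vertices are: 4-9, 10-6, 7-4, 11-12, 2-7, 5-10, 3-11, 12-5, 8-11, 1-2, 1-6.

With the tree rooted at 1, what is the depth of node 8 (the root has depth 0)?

6

Climbing from 8 to the root: 8 – 11 – 12 – 5 – 10 – 6 – 1. That's 6 steps.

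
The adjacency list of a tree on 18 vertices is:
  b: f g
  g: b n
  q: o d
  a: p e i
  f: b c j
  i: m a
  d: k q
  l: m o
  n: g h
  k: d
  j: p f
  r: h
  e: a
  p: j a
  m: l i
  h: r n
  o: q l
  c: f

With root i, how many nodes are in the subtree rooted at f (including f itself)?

7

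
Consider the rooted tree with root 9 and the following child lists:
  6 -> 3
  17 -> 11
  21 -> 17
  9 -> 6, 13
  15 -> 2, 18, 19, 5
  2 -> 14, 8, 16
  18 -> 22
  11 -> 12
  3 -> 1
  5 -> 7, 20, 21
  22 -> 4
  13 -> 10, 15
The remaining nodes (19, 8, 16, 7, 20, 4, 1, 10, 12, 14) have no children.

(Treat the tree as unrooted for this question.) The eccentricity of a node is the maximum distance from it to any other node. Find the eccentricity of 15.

Distances from 15 peak at 5, attained at 1 (12 also at distance 5).
15-13-9-6-3-1

5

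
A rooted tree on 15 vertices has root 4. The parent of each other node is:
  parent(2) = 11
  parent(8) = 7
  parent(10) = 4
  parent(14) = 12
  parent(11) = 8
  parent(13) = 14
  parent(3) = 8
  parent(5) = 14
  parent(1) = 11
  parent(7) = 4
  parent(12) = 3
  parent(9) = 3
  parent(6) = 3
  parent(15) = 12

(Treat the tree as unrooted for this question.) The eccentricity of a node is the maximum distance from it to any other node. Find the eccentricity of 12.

Distances from 12 peak at 5, attained at 10.
12 – 3 – 8 – 7 – 4 – 10

5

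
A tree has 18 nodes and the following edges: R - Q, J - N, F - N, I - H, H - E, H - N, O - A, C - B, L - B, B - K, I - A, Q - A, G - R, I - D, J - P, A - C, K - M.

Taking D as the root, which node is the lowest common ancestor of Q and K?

A

Q's ancestor chain is Q, A, I, D and K's is K, B, C, A, I, D; they first meet at A.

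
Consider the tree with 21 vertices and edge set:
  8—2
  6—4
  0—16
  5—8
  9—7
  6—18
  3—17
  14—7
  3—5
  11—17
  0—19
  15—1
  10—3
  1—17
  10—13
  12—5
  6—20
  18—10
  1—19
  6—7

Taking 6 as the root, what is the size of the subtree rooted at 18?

15

The subtree rooted at 18 contains: 18, 10, 3, 13, 5, 17, 12, 8, 1, 11, 2, 19, 15, 0, 16 — 15 nodes.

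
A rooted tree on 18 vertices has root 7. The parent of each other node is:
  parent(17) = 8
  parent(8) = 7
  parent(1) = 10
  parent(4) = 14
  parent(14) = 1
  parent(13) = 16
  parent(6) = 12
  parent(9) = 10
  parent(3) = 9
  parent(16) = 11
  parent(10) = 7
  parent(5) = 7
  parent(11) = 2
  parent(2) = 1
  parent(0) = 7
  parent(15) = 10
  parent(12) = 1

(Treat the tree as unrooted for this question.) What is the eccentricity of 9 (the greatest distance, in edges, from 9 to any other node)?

6

The node farthest from 9 is 13, via 9 – 10 – 1 – 2 – 11 – 16 – 13 — 6 edges.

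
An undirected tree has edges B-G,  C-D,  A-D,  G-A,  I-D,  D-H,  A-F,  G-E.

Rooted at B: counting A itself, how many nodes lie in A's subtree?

6

The subtree rooted at A contains: A, D, F, I, H, C — 6 nodes.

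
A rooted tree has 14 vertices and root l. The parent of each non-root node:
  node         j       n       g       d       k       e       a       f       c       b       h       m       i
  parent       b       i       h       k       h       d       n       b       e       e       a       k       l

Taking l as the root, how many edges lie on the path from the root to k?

l – i – n – a – h – k — 5 edges.

5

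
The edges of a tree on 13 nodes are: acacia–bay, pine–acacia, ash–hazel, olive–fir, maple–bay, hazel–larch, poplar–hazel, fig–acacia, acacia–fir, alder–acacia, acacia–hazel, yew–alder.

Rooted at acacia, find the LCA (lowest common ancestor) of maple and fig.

acacia

maple's ancestor chain is maple, bay, acacia and fig's is fig, acacia; they first meet at acacia.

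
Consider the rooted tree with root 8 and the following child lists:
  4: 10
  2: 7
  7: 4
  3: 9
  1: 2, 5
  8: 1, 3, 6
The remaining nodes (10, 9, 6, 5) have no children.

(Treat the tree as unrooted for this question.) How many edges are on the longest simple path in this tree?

Starting from 9, a farthest node is 10 at distance 7.
One longest path: 9 - 3 - 8 - 1 - 2 - 7 - 4 - 10.
So the diameter is 7.

7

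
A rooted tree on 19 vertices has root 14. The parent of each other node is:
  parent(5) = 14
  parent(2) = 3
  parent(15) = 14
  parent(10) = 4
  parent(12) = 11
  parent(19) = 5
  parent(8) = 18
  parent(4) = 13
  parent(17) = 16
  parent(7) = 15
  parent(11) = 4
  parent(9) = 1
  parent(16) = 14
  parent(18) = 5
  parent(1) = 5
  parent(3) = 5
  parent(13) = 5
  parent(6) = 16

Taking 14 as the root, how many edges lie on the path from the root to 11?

4

Climbing from 11 to the root: 11–4–13–5–14. That's 4 steps.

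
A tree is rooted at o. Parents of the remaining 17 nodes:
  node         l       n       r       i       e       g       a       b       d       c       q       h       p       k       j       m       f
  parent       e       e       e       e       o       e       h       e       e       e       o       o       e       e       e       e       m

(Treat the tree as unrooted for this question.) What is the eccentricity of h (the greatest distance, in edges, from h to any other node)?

A farthest node from h is f.
The path h–o–e–m–f has 4 edges.

4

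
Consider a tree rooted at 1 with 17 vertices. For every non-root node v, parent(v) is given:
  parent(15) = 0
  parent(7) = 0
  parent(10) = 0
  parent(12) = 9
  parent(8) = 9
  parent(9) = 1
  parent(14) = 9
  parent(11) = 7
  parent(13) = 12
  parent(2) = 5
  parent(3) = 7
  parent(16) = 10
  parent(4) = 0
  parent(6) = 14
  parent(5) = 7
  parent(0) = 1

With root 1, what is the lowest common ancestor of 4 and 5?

Path 4→root: 4 0 1; path 5→root: 5 7 0 1.
First common node: 0.

0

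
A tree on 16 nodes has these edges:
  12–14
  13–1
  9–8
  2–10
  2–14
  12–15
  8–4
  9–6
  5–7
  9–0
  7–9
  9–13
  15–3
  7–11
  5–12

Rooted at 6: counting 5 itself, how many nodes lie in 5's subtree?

7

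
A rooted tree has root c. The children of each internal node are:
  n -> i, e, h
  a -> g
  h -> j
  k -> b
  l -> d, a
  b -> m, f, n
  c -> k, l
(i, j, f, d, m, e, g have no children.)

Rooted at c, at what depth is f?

Climbing from f to the root: f–b–k–c. That's 3 steps.

3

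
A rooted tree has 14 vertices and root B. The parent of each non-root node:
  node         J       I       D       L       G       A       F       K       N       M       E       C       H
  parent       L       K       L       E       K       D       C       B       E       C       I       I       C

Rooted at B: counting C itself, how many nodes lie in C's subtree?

The subtree rooted at C contains: C, M, H, F — 4 nodes.

4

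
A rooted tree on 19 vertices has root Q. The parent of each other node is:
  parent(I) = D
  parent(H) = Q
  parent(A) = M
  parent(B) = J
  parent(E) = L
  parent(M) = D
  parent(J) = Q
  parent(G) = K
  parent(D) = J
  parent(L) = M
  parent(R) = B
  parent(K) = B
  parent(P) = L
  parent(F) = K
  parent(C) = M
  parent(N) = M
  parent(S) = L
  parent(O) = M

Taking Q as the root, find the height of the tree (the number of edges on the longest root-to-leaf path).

5

A deepest node is P, reached by Q–J–D–M–L–P.
That path has 5 edges, so the height is 5.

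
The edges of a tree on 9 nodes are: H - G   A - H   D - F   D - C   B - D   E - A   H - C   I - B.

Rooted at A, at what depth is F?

4

Climbing from F to the root: F–D–C–H–A. That's 4 steps.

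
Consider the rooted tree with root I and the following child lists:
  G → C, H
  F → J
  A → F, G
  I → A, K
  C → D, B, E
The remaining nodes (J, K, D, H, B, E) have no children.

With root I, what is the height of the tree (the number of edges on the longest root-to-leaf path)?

B sits deepest: I → A → G → C → B — 4 edges from the root.

4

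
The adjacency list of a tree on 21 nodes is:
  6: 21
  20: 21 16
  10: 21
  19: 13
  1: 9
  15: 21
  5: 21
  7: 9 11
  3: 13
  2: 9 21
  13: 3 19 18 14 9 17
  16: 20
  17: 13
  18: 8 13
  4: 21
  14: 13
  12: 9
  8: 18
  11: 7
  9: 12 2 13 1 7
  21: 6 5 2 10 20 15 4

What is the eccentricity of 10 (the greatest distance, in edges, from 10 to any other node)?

6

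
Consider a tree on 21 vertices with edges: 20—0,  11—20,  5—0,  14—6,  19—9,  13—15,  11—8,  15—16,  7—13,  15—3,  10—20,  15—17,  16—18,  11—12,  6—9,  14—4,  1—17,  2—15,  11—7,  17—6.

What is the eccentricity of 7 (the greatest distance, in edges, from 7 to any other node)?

A farthest node from 7 is 19 (4 also at distance 6).
The path 7 – 13 – 15 – 17 – 6 – 9 – 19 has 6 edges.

6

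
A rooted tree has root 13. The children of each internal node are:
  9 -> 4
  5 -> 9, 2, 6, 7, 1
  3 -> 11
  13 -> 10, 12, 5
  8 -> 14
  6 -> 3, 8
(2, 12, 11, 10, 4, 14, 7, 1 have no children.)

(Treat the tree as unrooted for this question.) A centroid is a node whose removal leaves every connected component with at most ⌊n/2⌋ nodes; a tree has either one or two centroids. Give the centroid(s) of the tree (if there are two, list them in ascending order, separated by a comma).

Delete 5: the remaining components have sizes 5, 3, 2, 1, 1, 1. Max 5 ≤ 7, so 5 is a centroid.
No neighbour of 5 does as well, so 5 is the unique centroid.

5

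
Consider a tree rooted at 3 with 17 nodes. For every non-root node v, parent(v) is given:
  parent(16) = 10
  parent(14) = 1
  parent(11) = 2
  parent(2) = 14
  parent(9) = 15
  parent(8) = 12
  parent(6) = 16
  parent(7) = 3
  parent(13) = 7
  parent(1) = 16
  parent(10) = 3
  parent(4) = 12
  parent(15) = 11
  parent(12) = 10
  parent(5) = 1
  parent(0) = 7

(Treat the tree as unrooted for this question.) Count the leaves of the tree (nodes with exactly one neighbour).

7

Exactly 7 nodes have a single neighbour: 0, 4, 5, 6, 8, 9, 13.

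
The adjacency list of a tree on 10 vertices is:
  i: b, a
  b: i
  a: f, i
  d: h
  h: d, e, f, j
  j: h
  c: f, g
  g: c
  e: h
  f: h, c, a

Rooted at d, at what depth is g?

Path from d to g: d → h → f → c → g, which has 4 edges.

4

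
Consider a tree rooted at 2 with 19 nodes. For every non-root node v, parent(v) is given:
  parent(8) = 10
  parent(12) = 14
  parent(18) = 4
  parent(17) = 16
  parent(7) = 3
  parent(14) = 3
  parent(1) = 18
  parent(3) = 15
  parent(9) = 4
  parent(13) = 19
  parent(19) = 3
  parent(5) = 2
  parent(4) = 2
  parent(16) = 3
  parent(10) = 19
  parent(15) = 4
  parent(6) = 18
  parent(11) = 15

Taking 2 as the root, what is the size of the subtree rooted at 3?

The subtree rooted at 3 contains: 3, 16, 14, 19, 7, 17, 12, 13, 10, 8 — 10 nodes.

10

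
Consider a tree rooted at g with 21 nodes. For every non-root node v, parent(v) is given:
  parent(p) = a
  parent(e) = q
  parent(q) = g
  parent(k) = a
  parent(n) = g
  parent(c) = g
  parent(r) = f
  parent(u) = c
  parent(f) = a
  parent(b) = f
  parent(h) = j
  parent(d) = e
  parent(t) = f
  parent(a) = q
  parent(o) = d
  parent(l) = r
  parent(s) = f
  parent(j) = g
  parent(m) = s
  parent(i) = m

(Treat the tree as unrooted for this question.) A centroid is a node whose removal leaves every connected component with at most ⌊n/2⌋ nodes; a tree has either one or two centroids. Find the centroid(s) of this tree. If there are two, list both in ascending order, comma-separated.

If a is removed the pieces have sizes 10, 8, 1, 1, all ≤ ⌊21/2⌋ = 10.
Every other node leaves some component of size > 10, so the centroid is unique.

a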